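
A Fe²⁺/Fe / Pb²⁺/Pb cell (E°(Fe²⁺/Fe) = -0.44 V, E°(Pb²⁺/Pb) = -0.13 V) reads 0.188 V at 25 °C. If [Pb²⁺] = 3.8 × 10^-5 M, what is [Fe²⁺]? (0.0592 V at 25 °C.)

From the Nernst equation, log Q = n(E° − E)/0.0592 = 2(0.31 − 0.188)/0.0592 = 4.122, so Q = 1.32 × 10^4.
With Q = [Fe²⁺]/[Pb²⁺] and the known concentrations, [Fe²⁺] in the numerator gives [Fe²⁺] = 0.5 M.

0.5 M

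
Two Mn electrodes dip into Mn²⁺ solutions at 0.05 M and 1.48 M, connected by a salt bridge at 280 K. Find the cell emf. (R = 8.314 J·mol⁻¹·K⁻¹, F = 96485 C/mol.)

Both half-cells are Mn²⁺/Mn, so E°_cell = 0. The concentrated side is the cathode; the cell reaction moves Mn²⁺ from high to low concentration with n = 2.
Q = [Mn²⁺]_dilute/[Mn²⁺]_conc = 0.05/1.48 = 0.0338.
E = 0 − (RT/nF) ln Q = −((8.314×280)/(2×96485))(-3.388) = 0.0409 V.

0.041 V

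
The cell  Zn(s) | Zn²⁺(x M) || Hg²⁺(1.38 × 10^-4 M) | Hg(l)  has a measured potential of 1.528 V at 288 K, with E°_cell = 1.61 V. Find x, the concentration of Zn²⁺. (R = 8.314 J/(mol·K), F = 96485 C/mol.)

0.1 M

From the Nernst equation, ln Q = nF(E° − E)/RT = 2×96485×(1.61 − 1.528)/(8.314×288) = 6.608, so Q = 741.
With Q = [Zn²⁺]/[Hg²⁺] and the known concentrations, [Zn²⁺] in the numerator gives [Zn²⁺] = 0.1 M.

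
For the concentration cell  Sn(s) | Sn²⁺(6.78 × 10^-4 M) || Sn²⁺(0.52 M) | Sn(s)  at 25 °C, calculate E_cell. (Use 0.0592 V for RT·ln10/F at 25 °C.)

0.085 V

Both half-cells are Sn²⁺/Sn, so E°_cell = 0. The concentrated side is the cathode; the cell reaction moves Sn²⁺ from high to low concentration with n = 2.
Q = [Sn²⁺]_dilute/[Sn²⁺]_conc = 6.78 × 10^-4/0.52 = 0.00130.
E = 0 − (0.0592/2) log Q = −(0.0592/2)(-2.885) = 0.0854 V.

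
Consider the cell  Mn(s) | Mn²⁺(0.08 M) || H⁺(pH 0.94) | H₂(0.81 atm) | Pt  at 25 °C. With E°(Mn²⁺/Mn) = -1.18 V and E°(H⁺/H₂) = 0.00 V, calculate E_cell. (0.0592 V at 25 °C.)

The hydrogen couple is the cathode, so E°_cell = 1.18 V; n = 2.
[H⁺] = 10^(−0.94) = 0.11 M, and Q = [Mn²⁺]·P(H₂) / [H⁺]^2 = 4.92.
E = E° − (0.0592/2) log Q = 1.18 − (0.0592/2)(0.692) = 1.160 V.

1.16 V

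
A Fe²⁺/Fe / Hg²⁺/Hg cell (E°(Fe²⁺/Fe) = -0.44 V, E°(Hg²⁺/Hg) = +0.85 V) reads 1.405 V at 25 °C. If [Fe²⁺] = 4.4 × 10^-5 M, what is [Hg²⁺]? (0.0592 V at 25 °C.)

From the Nernst equation, log Q = n(E° − E)/0.0592 = 2(1.29 − 1.405)/0.0592 = -3.885, so Q = 1.3 × 10^-4.
With Q = [Fe²⁺]/[Hg²⁺] and the known concentrations, [Hg²⁺] in the denominator gives [Hg²⁺] = 0.34 M.

0.34 M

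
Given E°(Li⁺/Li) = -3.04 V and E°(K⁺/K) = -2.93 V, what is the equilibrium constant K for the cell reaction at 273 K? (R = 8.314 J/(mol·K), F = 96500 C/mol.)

110

E°_cell = -2.93 − (-3.04) = 0.11 V, with n = 1 electron transferred.
At equilibrium E = 0, so the Nernst equation gives ln K = nFE°/RT = (1)(96500)(0.11)/((8.314)(273)) = 4.68.
K = e^4.68 = 110.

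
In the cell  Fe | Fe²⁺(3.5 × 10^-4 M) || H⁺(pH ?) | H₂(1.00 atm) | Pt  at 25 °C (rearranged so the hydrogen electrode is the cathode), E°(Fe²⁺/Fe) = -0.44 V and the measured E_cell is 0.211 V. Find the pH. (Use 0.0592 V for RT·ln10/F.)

E°_cell = 0.44 V and n = 2.
log Q = n(E° − E)/0.0592 = 2×(0.44 − 0.211)/0.0592 = 7.736.
With Q = [Fe²⁺]·P(H₂) / [H⁺]^2, solving for [H⁺] gives log[H⁺] = -5.596, so pH = 5.60.

pH = 5.60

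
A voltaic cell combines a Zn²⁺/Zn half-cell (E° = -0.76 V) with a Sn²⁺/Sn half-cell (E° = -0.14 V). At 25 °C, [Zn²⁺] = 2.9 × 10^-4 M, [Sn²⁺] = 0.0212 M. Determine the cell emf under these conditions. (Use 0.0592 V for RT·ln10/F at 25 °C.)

0.675 V

The Sn²⁺/Sn couple has the higher reduction potential and acts as the cathode, so E°_cell = -0.14 − (-0.76) = 0.62 V.
Balancing electrons gives n = 2; the reaction quotient is Q = [Zn²⁺]/[Sn²⁺] = 0.0137.
At 25 °C, E = E° − (0.0592/n) log Q = 0.62 − (0.0592/2)(-1.864) = 0.620 + 0.055 = 0.675 V.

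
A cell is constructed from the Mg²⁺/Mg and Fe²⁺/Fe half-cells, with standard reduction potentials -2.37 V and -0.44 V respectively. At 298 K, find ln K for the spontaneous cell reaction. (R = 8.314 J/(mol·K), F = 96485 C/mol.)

E°_cell = -0.44 − (-2.37) = 1.93 V, with n = 2 electrons transferred.
At equilibrium E = 0, so the Nernst equation gives ln K = nFE°/RT = (2)(96485)(1.93)/((8.314)(298)) = 150.32.

ln K = 150.3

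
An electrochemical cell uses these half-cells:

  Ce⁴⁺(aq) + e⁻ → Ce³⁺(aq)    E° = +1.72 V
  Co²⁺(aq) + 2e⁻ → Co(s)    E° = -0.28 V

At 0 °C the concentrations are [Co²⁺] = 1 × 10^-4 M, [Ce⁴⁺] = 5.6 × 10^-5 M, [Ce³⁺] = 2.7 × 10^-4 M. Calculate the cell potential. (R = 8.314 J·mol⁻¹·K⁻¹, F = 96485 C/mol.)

The Ce⁴⁺/Ce³⁺ couple has the higher reduction potential and acts as the cathode, so E°_cell = +1.72 − (-0.28) = 2.00 V.
Balancing electrons gives n = 2; the reaction quotient is Q = [Co²⁺]·[Ce³⁺]^2/[Ce⁴⁺]^2 = 0.00232.
E = E° − (RT/nF) ln Q = 2.00 − (8.314×273)/(2×96485) × (-6.064) = 2.000 + 0.071 = 2.071 V.

2.07 V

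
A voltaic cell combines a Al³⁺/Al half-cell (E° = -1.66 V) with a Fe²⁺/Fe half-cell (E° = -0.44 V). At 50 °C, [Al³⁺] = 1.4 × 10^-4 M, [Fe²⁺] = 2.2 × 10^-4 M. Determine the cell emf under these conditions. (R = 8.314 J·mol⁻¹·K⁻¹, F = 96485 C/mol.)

1.19 V

The Fe²⁺/Fe couple has the higher reduction potential and acts as the cathode, so E°_cell = -0.44 − (-1.66) = 1.22 V.
Balancing electrons gives n = 6; the reaction quotient is Q = [Al³⁺]^2/[Fe²⁺]^3 = 1840.
E = E° − (RT/nF) ln Q = 1.22 − (8.314×323)/(6×96485) × (7.518) = 1.220 − 0.035 = 1.185 V.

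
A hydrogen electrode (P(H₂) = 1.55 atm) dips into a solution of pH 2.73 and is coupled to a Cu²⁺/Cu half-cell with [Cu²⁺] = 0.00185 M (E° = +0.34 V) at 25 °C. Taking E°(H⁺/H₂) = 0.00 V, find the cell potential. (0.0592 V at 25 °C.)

0.43 V

The Cu²⁺/Cu couple is the cathode, so E°_cell = 0.34 V; n = 2.
[H⁺] = 10^(−2.73) = 0.0019 M, and Q = [H⁺]^2 / ([Cu²⁺]·P(H₂)) = 0.00121.
E = E° − (0.0592/2) log Q = 0.34 − (0.0592/2)(-2.918) = 0.426 V.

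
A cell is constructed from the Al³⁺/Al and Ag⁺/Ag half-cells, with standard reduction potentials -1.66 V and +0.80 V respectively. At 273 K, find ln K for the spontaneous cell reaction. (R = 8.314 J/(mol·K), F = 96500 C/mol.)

E°_cell = +0.80 − (-1.66) = 2.46 V, with n = 3 electrons transferred.
At equilibrium E = 0, so the Nernst equation gives ln K = nFE°/RT = (3)(96500)(2.46)/((8.314)(273)) = 313.77.

ln K = 313.8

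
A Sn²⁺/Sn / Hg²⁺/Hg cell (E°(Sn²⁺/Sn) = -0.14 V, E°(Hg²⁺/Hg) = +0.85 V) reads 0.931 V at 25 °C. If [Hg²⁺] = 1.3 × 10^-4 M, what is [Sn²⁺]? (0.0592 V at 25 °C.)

0.013 M

From the Nernst equation, log Q = n(E° − E)/0.0592 = 2(0.99 − 0.931)/0.0592 = 1.993, so Q = 98.5.
With Q = [Sn²⁺]/[Hg²⁺] and the known concentrations, [Sn²⁺] in the numerator gives [Sn²⁺] = 0.013 M.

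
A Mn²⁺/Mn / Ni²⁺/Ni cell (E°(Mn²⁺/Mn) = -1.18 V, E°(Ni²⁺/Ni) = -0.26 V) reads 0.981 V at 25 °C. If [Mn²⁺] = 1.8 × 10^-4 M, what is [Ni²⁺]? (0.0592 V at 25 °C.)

0.021 M

From the Nernst equation, log Q = n(E° − E)/0.0592 = 2(0.92 − 0.981)/0.0592 = -2.061, so Q = 0.00869.
With Q = [Mn²⁺]/[Ni²⁺] and the known concentrations, [Ni²⁺] in the denominator gives [Ni²⁺] = 0.021 M.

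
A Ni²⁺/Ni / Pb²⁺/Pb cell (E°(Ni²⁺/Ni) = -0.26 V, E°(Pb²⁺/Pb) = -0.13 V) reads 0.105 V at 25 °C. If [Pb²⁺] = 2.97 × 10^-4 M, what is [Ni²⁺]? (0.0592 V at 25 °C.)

0.0021 M

From the Nernst equation, log Q = n(E° − E)/0.0592 = 2(0.13 − 0.105)/0.0592 = 0.845, so Q = 6.99.
With Q = [Ni²⁺]/[Pb²⁺] and the known concentrations, [Ni²⁺] in the numerator gives [Ni²⁺] = 0.0021 M.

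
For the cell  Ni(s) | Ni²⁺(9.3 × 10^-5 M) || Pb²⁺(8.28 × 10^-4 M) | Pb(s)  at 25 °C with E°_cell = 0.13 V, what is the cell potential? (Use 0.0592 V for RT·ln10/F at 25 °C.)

Balancing electrons gives n = 2; the reaction quotient is Q = [Ni²⁺]/[Pb²⁺] = 0.112.
At 25 °C, E = E° − (0.0592/n) log Q = 0.13 − (0.0592/2)(-0.950) = 0.130 + 0.028 = 0.158 V.

0.158 V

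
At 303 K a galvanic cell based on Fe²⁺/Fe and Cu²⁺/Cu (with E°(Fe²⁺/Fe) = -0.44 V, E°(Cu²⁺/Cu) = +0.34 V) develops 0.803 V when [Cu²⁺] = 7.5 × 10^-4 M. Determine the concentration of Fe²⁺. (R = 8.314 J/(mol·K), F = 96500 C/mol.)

From the Nernst equation, ln Q = nF(E° − E)/RT = 2×96500×(0.78 − 0.803)/(8.314×303) = -1.762, so Q = 0.172.
With Q = [Fe²⁺]/[Cu²⁺] and the known concentrations, [Fe²⁺] in the numerator gives [Fe²⁺] = 1.3 × 10^-4 M.

1.3 × 10^-4 M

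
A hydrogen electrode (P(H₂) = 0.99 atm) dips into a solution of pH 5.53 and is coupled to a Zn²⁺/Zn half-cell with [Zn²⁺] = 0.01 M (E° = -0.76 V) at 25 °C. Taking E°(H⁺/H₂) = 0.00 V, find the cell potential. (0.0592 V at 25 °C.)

0.49 V

The hydrogen couple is the cathode, so E°_cell = 0.76 V; n = 2.
[H⁺] = 10^(−5.53) = 3 × 10^-6 M, and Q = [Zn²⁺]·P(H₂) / [H⁺]^2 = 1.14 × 10^9.
E = E° − (0.0592/2) log Q = 0.76 − (0.0592/2)(9.056) = 0.492 V.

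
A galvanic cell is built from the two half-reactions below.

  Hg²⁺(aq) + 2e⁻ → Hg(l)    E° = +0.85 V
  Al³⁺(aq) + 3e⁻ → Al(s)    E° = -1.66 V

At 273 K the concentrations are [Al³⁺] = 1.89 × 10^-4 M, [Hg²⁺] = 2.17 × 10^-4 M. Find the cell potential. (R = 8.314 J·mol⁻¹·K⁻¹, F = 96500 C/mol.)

The Hg²⁺/Hg couple has the higher reduction potential and acts as the cathode, so E°_cell = +0.85 − (-1.66) = 2.51 V.
Balancing electrons gives n = 6; the reaction quotient is Q = [Al³⁺]^2/[Hg²⁺]^3 = 3500.
E = E° − (RT/nF) ln Q = 2.51 − (8.314×273)/(6×96500) × (8.159) = 2.510 − 0.032 = 2.478 V.

2.48 V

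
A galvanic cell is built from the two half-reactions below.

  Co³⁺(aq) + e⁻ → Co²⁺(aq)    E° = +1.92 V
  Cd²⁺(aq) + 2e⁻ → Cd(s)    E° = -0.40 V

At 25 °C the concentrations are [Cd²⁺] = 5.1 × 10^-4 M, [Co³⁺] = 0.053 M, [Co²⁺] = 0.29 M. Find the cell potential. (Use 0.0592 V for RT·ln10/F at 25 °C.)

2.37 V

The Co³⁺/Co²⁺ couple has the higher reduction potential and acts as the cathode, so E°_cell = +1.92 − (-0.40) = 2.32 V.
Balancing electrons gives n = 2; the reaction quotient is Q = [Cd²⁺]·[Co²⁺]^2/[Co³⁺]^2 = 0.0153.
At 25 °C, E = E° − (0.0592/n) log Q = 2.32 − (0.0592/2)(-1.816) = 2.320 + 0.054 = 2.374 V.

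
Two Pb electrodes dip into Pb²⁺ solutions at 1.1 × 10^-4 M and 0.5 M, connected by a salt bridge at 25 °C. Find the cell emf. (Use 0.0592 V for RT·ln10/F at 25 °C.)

0.11 V

Both half-cells are Pb²⁺/Pb, so E°_cell = 0. The concentrated side is the cathode; the cell reaction moves Pb²⁺ from high to low concentration with n = 2.
Q = [Pb²⁺]_dilute/[Pb²⁺]_conc = 1.1 × 10^-4/0.5 = 2.2 × 10^-4.
E = 0 − (0.0592/2) log Q = −(0.0592/2)(-3.658) = 0.1083 V.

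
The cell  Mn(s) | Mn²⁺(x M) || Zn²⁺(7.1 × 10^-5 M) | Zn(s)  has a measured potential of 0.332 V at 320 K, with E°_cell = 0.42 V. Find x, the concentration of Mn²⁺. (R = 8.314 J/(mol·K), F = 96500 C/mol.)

From the Nernst equation, ln Q = nF(E° − E)/RT = 2×96500×(0.42 − 0.332)/(8.314×320) = 6.384, so Q = 592.
With Q = [Mn²⁺]/[Zn²⁺] and the known concentrations, [Mn²⁺] in the numerator gives [Mn²⁺] = 0.042 M.

0.042 M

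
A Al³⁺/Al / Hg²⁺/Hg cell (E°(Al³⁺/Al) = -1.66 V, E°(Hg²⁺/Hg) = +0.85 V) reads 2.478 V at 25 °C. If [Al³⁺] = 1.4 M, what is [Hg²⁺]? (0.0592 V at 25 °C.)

From the Nernst equation, log Q = n(E° − E)/0.0592 = 6(2.51 − 2.478)/0.0592 = 3.243, so Q = 1750.
With Q = [Al³⁺]^2/[Hg²⁺]^3 and the known concentrations, [Hg²⁺]^3 in the denominator gives [Hg²⁺] = 0.1 M.

0.1 M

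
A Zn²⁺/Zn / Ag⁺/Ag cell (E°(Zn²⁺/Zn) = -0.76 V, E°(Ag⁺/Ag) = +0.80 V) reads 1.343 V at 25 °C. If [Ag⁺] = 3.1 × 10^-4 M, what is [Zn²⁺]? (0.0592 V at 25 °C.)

From the Nernst equation, log Q = n(E° − E)/0.0592 = 2(1.56 − 1.343)/0.0592 = 7.331, so Q = 2.14 × 10^7.
With Q = [Zn²⁺]/[Ag⁺]^2 and the known concentrations, [Zn²⁺] in the numerator gives [Zn²⁺] = 2.1 M.

2.1 M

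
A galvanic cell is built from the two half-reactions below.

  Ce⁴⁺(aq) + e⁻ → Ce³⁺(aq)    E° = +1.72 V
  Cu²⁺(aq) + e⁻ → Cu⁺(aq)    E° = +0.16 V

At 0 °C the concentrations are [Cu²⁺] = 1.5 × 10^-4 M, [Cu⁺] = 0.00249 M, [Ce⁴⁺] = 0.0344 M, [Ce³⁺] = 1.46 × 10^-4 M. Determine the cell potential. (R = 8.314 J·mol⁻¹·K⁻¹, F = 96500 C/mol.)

The Ce⁴⁺/Ce³⁺ couple has the higher reduction potential and acts as the cathode, so E°_cell = +1.72 − (+0.16) = 1.56 V.
Balancing electrons gives n = 1; the reaction quotient is Q = [Cu²⁺]·[Ce³⁺]/([Cu⁺]·[Ce⁴⁺]) = 2.56 × 10^-4.
E = E° − (RT/nF) ln Q = 1.56 − (8.314×273)/(1×96500) × (-8.272) = 1.560 + 0.195 = 1.755 V.

1.75 V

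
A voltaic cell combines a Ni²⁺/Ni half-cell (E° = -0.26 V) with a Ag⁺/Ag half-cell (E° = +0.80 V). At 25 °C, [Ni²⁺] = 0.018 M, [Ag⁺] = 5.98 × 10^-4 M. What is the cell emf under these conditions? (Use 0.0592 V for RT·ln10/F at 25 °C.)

The Ag⁺/Ag couple has the higher reduction potential and acts as the cathode, so E°_cell = +0.80 − (-0.26) = 1.06 V.
Balancing electrons gives n = 2; the reaction quotient is Q = [Ni²⁺]/[Ag⁺]^2 = 5.03 × 10^4.
At 25 °C, E = E° − (0.0592/n) log Q = 1.06 − (0.0592/2)(4.702) = 1.060 − 0.139 = 0.921 V.

0.921 V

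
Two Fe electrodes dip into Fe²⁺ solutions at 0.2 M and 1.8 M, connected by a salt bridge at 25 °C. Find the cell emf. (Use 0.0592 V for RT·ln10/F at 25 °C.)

0.028 V

Both half-cells are Fe²⁺/Fe, so E°_cell = 0. The concentrated side is the cathode; the cell reaction moves Fe²⁺ from high to low concentration with n = 2.
Q = [Fe²⁺]_dilute/[Fe²⁺]_conc = 0.2/1.8 = 0.111.
E = 0 − (0.0592/2) log Q = −(0.0592/2)(-0.954) = 0.0282 V.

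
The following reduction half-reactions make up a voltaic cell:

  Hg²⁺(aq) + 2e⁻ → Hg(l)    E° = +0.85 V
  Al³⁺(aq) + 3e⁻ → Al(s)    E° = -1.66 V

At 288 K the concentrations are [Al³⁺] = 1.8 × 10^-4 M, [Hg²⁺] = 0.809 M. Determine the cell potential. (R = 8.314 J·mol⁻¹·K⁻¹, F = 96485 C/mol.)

2.58 V

The Hg²⁺/Hg couple has the higher reduction potential and acts as the cathode, so E°_cell = +0.85 − (-1.66) = 2.51 V.
Balancing electrons gives n = 6; the reaction quotient is Q = [Al³⁺]^2/[Hg²⁺]^3 = 6.12 × 10^-8.
E = E° − (RT/nF) ln Q = 2.51 − (8.314×288)/(6×96485) × (-16.609) = 2.510 + 0.069 = 2.579 V.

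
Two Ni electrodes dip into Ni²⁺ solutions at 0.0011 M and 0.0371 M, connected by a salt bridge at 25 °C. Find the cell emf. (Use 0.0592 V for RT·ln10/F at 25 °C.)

Both half-cells are Ni²⁺/Ni, so E°_cell = 0. The concentrated side is the cathode; the cell reaction moves Ni²⁺ from high to low concentration with n = 2.
Q = [Ni²⁺]_dilute/[Ni²⁺]_conc = 0.0011/0.0371 = 0.0296.
E = 0 − (0.0592/2) log Q = −(0.0592/2)(-1.528) = 0.0452 V.

0.045 V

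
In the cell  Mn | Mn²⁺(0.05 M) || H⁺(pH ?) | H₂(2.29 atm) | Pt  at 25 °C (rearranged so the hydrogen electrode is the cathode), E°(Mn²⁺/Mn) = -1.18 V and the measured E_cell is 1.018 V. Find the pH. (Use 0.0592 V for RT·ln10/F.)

pH = 3.21

E°_cell = 1.18 V and n = 2.
log Q = n(E° − E)/0.0592 = 2×(1.18 − 1.018)/0.0592 = 5.473.
With Q = [Mn²⁺]·P(H₂) / [H⁺]^2, solving for [H⁺] gives log[H⁺] = -3.207, so pH = 3.21.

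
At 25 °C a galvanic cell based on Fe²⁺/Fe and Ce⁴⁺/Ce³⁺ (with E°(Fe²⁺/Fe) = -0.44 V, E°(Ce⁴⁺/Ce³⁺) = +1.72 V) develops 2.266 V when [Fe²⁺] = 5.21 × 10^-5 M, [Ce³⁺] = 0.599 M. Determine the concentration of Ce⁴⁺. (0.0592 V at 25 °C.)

0.27 M

From the Nernst equation, log Q = n(E° − E)/0.0592 = 2(2.16 − 2.266)/0.0592 = -3.581, so Q = 2.62 × 10^-4.
With Q = [Fe²⁺]·[Ce³⁺]^2/[Ce⁴⁺]^2 and the known concentrations, [Ce⁴⁺]^2 in the denominator gives [Ce⁴⁺] = 0.27 M.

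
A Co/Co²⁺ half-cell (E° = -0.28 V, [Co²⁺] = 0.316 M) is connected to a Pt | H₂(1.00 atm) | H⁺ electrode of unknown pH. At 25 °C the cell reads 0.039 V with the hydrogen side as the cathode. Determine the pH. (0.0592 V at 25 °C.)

pH = 4.32

E°_cell = 0.28 V and n = 2.
log Q = n(E° − E)/0.0592 = 2×(0.28 − 0.039)/0.0592 = 8.142.
With Q = [Co²⁺]·P(H₂) / [H⁺]^2, solving for [H⁺] gives log[H⁺] = -4.321, so pH = 4.32.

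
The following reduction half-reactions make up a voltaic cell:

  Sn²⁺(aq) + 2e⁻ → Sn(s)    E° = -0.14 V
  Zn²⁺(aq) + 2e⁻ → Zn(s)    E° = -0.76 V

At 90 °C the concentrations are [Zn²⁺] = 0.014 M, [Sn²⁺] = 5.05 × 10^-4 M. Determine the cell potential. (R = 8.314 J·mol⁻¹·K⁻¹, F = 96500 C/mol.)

0.568 V

The Sn²⁺/Sn couple has the higher reduction potential and acts as the cathode, so E°_cell = -0.14 − (-0.76) = 0.62 V.
Balancing electrons gives n = 2; the reaction quotient is Q = [Zn²⁺]/[Sn²⁺] = 27.7.
E = E° − (RT/nF) ln Q = 0.62 − (8.314×363)/(2×96500) × (3.322) = 0.620 − 0.052 = 0.568 V.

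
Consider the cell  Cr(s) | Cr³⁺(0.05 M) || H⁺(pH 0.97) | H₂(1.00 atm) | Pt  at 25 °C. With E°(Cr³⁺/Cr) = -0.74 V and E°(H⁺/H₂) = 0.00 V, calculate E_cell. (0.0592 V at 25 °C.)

The hydrogen couple is the cathode, so E°_cell = 0.74 V; n = 6.
[H⁺] = 10^(−0.97) = 0.11 M, and Q = [Cr³⁺]^2·P(H₂)^3 / [H⁺]^6 = 1650.
E = E° − (0.0592/6) log Q = 0.74 − (0.0592/6)(3.218) = 0.708 V.

0.71 V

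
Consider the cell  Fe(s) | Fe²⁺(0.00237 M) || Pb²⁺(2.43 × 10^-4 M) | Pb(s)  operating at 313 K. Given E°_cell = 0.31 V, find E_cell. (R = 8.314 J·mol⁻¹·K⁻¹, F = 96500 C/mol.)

Balancing electrons gives n = 2; the reaction quotient is Q = [Fe²⁺]/[Pb²⁺] = 9.75.
E = E° − (RT/nF) ln Q = 0.31 − (8.314×313)/(2×96500) × (2.278) = 0.310 − 0.031 = 0.279 V.

0.279 V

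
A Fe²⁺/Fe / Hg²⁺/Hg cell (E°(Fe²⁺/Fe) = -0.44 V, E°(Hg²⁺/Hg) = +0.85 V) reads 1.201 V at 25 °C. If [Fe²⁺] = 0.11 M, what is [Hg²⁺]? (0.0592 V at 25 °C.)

From the Nernst equation, log Q = n(E° − E)/0.0592 = 2(1.29 − 1.201)/0.0592 = 3.007, so Q = 1020.
With Q = [Fe²⁺]/[Hg²⁺] and the known concentrations, [Hg²⁺] in the denominator gives [Hg²⁺] = 1.1 × 10^-4 M.

1.1 × 10^-4 M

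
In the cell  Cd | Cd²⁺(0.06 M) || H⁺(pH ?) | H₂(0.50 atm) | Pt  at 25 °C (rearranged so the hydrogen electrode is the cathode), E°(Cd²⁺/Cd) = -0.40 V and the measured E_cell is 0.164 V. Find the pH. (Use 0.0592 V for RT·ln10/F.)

pH = 4.75

E°_cell = 0.40 V and n = 2.
log Q = n(E° − E)/0.0592 = 2×(0.40 − 0.164)/0.0592 = 7.973.
With Q = [Cd²⁺]·P(H₂) / [H⁺]^2, solving for [H⁺] gives log[H⁺] = -4.748, so pH = 4.75.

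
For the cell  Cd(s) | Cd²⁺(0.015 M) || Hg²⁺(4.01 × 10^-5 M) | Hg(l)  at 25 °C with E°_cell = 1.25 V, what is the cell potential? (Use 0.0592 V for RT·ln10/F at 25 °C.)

1.17 V

Balancing electrons gives n = 2; the reaction quotient is Q = [Cd²⁺]/[Hg²⁺] = 374.
At 25 °C, E = E° − (0.0592/n) log Q = 1.25 − (0.0592/2)(2.573) = 1.250 − 0.076 = 1.174 V.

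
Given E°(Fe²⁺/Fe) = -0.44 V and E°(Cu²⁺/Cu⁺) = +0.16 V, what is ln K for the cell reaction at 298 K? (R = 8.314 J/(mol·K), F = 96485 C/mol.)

E°_cell = +0.16 − (-0.44) = 0.60 V, with n = 2 electrons transferred.
At equilibrium E = 0, so the Nernst equation gives ln K = nFE°/RT = (2)(96485)(0.60)/((8.314)(298)) = 46.73.

ln K = 46.7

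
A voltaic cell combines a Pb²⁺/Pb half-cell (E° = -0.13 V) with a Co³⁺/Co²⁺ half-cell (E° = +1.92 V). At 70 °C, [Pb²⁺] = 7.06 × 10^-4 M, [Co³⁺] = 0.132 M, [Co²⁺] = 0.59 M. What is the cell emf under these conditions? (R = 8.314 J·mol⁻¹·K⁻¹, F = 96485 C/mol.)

2.11 V

The Co³⁺/Co²⁺ couple has the higher reduction potential and acts as the cathode, so E°_cell = +1.92 − (-0.13) = 2.05 V.
Balancing electrons gives n = 2; the reaction quotient is Q = [Pb²⁺]·[Co²⁺]^2/[Co³⁺]^2 = 0.0141.
E = E° − (RT/nF) ln Q = 2.05 − (8.314×343)/(2×96485) × (-4.261) = 2.050 + 0.063 = 2.113 V.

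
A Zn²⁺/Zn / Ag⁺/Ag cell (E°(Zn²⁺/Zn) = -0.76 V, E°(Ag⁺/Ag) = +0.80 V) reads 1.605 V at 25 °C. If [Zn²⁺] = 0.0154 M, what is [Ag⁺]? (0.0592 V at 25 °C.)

0.71 M

From the Nernst equation, log Q = n(E° − E)/0.0592 = 2(1.56 − 1.605)/0.0592 = -1.520, so Q = 0.0302.
With Q = [Zn²⁺]/[Ag⁺]^2 and the known concentrations, [Ag⁺]^2 in the denominator gives [Ag⁺] = 0.71 M.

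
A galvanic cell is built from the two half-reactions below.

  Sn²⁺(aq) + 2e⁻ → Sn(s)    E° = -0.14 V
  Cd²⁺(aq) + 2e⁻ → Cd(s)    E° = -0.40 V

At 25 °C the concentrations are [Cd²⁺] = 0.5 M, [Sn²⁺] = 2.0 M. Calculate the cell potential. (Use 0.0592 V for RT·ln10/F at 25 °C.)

0.278 V

The Sn²⁺/Sn couple has the higher reduction potential and acts as the cathode, so E°_cell = -0.14 − (-0.40) = 0.26 V.
Balancing electrons gives n = 2; the reaction quotient is Q = [Cd²⁺]/[Sn²⁺] = 0.250.
At 25 °C, E = E° − (0.0592/n) log Q = 0.26 − (0.0592/2)(-0.602) = 0.260 + 0.018 = 0.278 V.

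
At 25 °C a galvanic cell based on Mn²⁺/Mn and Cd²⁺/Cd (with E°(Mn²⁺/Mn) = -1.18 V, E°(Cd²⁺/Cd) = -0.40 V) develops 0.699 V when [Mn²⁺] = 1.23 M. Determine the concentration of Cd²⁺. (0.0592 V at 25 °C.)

From the Nernst equation, log Q = n(E° − E)/0.0592 = 2(0.78 − 0.699)/0.0592 = 2.736, so Q = 545.
With Q = [Mn²⁺]/[Cd²⁺] and the known concentrations, [Cd²⁺] in the denominator gives [Cd²⁺] = 0.0023 M.

0.0023 M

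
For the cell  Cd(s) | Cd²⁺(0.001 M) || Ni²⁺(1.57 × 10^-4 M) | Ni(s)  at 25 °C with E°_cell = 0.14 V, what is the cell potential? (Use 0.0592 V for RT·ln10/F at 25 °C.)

0.116 V

Balancing electrons gives n = 2; the reaction quotient is Q = [Cd²⁺]/[Ni²⁺] = 6.37.
At 25 °C, E = E° − (0.0592/n) log Q = 0.14 − (0.0592/2)(0.804) = 0.140 − 0.024 = 0.116 V.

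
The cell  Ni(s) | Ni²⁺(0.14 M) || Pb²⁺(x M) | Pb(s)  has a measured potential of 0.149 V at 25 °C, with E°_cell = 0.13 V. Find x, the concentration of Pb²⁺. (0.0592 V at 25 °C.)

From the Nernst equation, log Q = n(E° − E)/0.0592 = 2(0.13 − 0.149)/0.0592 = -0.642, so Q = 0.228.
With Q = [Ni²⁺]/[Pb²⁺] and the known concentrations, [Pb²⁺] in the denominator gives [Pb²⁺] = 0.61 M.

0.61 M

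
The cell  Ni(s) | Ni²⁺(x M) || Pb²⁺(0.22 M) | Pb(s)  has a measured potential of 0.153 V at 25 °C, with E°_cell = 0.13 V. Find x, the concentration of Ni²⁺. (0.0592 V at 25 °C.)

0.037 M

From the Nernst equation, log Q = n(E° − E)/0.0592 = 2(0.13 − 0.153)/0.0592 = -0.777, so Q = 0.167.
With Q = [Ni²⁺]/[Pb²⁺] and the known concentrations, [Ni²⁺] in the numerator gives [Ni²⁺] = 0.037 M.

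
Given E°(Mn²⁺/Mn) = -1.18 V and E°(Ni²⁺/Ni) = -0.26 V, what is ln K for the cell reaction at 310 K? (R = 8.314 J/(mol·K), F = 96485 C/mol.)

E°_cell = -0.26 − (-1.18) = 0.92 V, with n = 2 electrons transferred.
At equilibrium E = 0, so the Nernst equation gives ln K = nFE°/RT = (2)(96485)(0.92)/((8.314)(310)) = 68.88.

ln K = 68.9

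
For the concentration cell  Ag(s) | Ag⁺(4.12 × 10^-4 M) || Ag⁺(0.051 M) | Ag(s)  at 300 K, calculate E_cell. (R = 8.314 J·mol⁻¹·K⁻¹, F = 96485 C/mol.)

Both half-cells are Ag⁺/Ag, so E°_cell = 0. The concentrated side is the cathode; the cell reaction moves Ag⁺ from high to low concentration with n = 1.
Q = [Ag⁺]_dilute/[Ag⁺]_conc = 4.12 × 10^-4/0.051 = 0.00808.
E = 0 − (RT/nF) ln Q = −((8.314×300)/(1×96485))(-4.819) = 0.1246 V.

0.12 V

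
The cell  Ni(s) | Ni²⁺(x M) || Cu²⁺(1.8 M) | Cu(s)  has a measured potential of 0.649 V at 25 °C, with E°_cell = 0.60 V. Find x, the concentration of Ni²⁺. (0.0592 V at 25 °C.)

From the Nernst equation, log Q = n(E° − E)/0.0592 = 2(0.60 − 0.649)/0.0592 = -1.655, so Q = 0.0221.
With Q = [Ni²⁺]/[Cu²⁺] and the known concentrations, [Ni²⁺] in the numerator gives [Ni²⁺] = 0.04 M.

0.04 M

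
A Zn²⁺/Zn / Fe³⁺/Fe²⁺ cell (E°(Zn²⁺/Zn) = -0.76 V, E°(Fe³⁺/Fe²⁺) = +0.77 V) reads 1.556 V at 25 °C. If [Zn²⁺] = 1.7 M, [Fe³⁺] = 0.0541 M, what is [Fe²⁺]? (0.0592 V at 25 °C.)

0.015 M

From the Nernst equation, log Q = n(E° − E)/0.0592 = 2(1.53 − 1.556)/0.0592 = -0.878, so Q = 0.132.
With Q = [Zn²⁺]·[Fe²⁺]^2/[Fe³⁺]^2 and the known concentrations, [Fe²⁺]^2 in the numerator gives [Fe²⁺] = 0.015 M.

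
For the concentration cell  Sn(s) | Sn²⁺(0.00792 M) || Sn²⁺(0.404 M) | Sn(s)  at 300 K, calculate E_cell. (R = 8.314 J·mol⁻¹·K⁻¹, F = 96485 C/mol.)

0.051 V

Both half-cells are Sn²⁺/Sn, so E°_cell = 0. The concentrated side is the cathode; the cell reaction moves Sn²⁺ from high to low concentration with n = 2.
Q = [Sn²⁺]_dilute/[Sn²⁺]_conc = 0.00792/0.404 = 0.0196.
E = 0 − (RT/nF) ln Q = −((8.314×300)/(2×96485))(-3.932) = 0.0508 V.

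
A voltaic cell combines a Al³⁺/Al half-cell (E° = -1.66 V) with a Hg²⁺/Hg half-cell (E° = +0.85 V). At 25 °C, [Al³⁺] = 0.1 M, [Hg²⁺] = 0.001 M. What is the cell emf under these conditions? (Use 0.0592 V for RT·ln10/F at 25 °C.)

2.44 V

The Hg²⁺/Hg couple has the higher reduction potential and acts as the cathode, so E°_cell = +0.85 − (-1.66) = 2.51 V.
Balancing electrons gives n = 6; the reaction quotient is Q = [Al³⁺]^2/[Hg²⁺]^3 = 1 × 10^7.
At 25 °C, E = E° − (0.0592/n) log Q = 2.51 − (0.0592/6)(7.000) = 2.510 − 0.069 = 2.441 V.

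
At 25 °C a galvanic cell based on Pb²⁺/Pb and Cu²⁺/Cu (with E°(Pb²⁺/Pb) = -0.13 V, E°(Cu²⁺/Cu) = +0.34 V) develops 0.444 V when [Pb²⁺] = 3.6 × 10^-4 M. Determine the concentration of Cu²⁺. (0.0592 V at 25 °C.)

From the Nernst equation, log Q = n(E° − E)/0.0592 = 2(0.47 − 0.444)/0.0592 = 0.878, so Q = 7.56.
With Q = [Pb²⁺]/[Cu²⁺] and the known concentrations, [Cu²⁺] in the denominator gives [Cu²⁺] = 4.8 × 10^-5 M.

4.8 × 10^-5 M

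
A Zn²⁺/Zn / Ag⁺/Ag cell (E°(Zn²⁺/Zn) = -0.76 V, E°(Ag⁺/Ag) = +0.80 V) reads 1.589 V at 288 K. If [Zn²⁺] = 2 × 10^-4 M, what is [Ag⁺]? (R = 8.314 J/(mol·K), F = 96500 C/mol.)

0.046 M

From the Nernst equation, ln Q = nF(E° − E)/RT = 2×96500×(1.56 − 1.589)/(8.314×288) = -2.338, so Q = 0.0966.
With Q = [Zn²⁺]/[Ag⁺]^2 and the known concentrations, [Ag⁺]^2 in the denominator gives [Ag⁺] = 0.046 M.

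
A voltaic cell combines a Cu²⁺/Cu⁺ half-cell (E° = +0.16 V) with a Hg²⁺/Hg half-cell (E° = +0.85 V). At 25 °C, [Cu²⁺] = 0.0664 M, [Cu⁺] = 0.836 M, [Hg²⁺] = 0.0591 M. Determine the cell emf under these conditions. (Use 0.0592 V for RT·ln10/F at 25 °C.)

0.719 V

The Hg²⁺/Hg couple has the higher reduction potential and acts as the cathode, so E°_cell = +0.85 − (+0.16) = 0.69 V.
Balancing electrons gives n = 2; the reaction quotient is Q = [Cu²⁺]^2/([Cu⁺]^2·[Hg²⁺]) = 0.107.
At 25 °C, E = E° − (0.0592/n) log Q = 0.69 − (0.0592/2)(-0.972) = 0.690 + 0.029 = 0.719 V.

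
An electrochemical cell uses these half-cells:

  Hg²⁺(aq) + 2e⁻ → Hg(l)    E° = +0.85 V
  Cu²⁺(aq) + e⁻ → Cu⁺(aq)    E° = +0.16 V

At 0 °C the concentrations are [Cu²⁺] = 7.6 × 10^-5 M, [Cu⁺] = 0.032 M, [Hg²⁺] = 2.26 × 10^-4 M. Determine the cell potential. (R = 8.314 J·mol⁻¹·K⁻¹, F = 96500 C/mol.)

0.733 V

The Hg²⁺/Hg couple has the higher reduction potential and acts as the cathode, so E°_cell = +0.85 − (+0.16) = 0.69 V.
Balancing electrons gives n = 2; the reaction quotient is Q = [Cu²⁺]^2/([Cu⁺]^2·[Hg²⁺]) = 0.0250.
E = E° − (RT/nF) ln Q = 0.69 − (8.314×273)/(2×96500) × (-3.691) = 0.690 + 0.043 = 0.733 V.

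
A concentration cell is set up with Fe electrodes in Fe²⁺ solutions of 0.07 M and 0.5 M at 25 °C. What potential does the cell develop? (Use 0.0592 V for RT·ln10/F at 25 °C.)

0.025 V

Both half-cells are Fe²⁺/Fe, so E°_cell = 0. The concentrated side is the cathode; the cell reaction moves Fe²⁺ from high to low concentration with n = 2.
Q = [Fe²⁺]_dilute/[Fe²⁺]_conc = 0.07/0.5 = 0.140.
E = 0 − (0.0592/2) log Q = −(0.0592/2)(-0.854) = 0.0253 V.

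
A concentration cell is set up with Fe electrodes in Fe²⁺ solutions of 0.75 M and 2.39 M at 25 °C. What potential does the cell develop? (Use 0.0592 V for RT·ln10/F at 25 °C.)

Both half-cells are Fe²⁺/Fe, so E°_cell = 0. The concentrated side is the cathode; the cell reaction moves Fe²⁺ from high to low concentration with n = 2.
Q = [Fe²⁺]_dilute/[Fe²⁺]_conc = 0.75/2.39 = 0.314.
E = 0 − (0.0592/2) log Q = −(0.0592/2)(-0.503) = 0.0149 V.

0.015 V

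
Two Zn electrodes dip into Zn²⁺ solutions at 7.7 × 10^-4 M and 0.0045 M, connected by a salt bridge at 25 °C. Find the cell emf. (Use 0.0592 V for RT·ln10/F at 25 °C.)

0.023 V

Both half-cells are Zn²⁺/Zn, so E°_cell = 0. The concentrated side is the cathode; the cell reaction moves Zn²⁺ from high to low concentration with n = 2.
Q = [Zn²⁺]_dilute/[Zn²⁺]_conc = 7.7 × 10^-4/0.0045 = 0.171.
E = 0 − (0.0592/2) log Q = −(0.0592/2)(-0.767) = 0.0227 V.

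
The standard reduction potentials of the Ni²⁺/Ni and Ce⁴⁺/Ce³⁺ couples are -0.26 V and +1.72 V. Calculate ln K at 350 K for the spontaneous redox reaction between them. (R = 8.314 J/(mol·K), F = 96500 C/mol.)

E°_cell = +1.72 − (-0.26) = 1.98 V, with n = 2 electrons transferred.
At equilibrium E = 0, so the Nernst equation gives ln K = nFE°/RT = (2)(96500)(1.98)/((8.314)(350)) = 131.32.

ln K = 131.3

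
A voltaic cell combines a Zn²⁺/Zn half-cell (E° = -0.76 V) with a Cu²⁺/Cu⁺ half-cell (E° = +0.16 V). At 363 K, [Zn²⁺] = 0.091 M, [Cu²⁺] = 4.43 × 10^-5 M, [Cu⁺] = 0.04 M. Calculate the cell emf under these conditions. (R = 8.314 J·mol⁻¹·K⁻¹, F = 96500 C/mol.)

0.745 V

The Cu²⁺/Cu⁺ couple has the higher reduction potential and acts as the cathode, so E°_cell = +0.16 − (-0.76) = 0.92 V.
Balancing electrons gives n = 2; the reaction quotient is Q = [Zn²⁺]·[Cu⁺]^2/[Cu²⁺]^2 = 7.42 × 10^4.
E = E° − (RT/nF) ln Q = 0.92 − (8.314×363)/(2×96500) × (11.214) = 0.920 − 0.175 = 0.745 V.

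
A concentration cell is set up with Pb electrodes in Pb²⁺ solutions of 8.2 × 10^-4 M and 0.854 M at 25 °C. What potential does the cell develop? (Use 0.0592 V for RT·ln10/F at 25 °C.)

0.089 V

Both half-cells are Pb²⁺/Pb, so E°_cell = 0. The concentrated side is the cathode; the cell reaction moves Pb²⁺ from high to low concentration with n = 2.
Q = [Pb²⁺]_dilute/[Pb²⁺]_conc = 8.2 × 10^-4/0.854 = 9.6 × 10^-4.
E = 0 − (0.0592/2) log Q = −(0.0592/2)(-3.018) = 0.0893 V.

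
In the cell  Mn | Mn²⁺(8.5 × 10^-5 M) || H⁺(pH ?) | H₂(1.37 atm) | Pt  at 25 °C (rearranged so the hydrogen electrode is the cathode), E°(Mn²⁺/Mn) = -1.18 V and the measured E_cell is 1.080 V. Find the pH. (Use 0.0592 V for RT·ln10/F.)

pH = 3.66

E°_cell = 1.18 V and n = 2.
log Q = n(E° − E)/0.0592 = 2×(1.18 − 1.080)/0.0592 = 3.378.
With Q = [Mn²⁺]·P(H₂) / [H⁺]^2, solving for [H⁺] gives log[H⁺] = -3.656, so pH = 3.66.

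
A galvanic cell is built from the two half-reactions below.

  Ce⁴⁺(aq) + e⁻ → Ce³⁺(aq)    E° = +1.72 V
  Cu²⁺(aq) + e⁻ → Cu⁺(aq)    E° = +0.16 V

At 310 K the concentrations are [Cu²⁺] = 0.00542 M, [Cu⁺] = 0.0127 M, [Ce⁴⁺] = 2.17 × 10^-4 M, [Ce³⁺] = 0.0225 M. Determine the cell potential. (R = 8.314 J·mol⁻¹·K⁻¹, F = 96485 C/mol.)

The Ce⁴⁺/Ce³⁺ couple has the higher reduction potential and acts as the cathode, so E°_cell = +1.72 − (+0.16) = 1.56 V.
Balancing electrons gives n = 1; the reaction quotient is Q = [Cu²⁺]·[Ce³⁺]/([Cu⁺]·[Ce⁴⁺]) = 44.3.
E = E° − (RT/nF) ln Q = 1.56 − (8.314×310)/(1×96485) × (3.790) = 1.560 − 0.101 = 1.459 V.

1.46 V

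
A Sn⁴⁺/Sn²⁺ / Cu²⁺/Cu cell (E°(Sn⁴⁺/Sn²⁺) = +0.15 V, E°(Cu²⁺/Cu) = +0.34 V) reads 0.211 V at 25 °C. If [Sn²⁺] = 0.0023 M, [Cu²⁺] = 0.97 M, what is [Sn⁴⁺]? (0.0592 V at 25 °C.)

From the Nernst equation, log Q = n(E° − E)/0.0592 = 2(0.19 − 0.211)/0.0592 = -0.709, so Q = 0.195.
With Q = [Sn⁴⁺]/([Sn²⁺]·[Cu²⁺]) and the known concentrations, [Sn⁴⁺] in the numerator gives [Sn⁴⁺] = 4.4 × 10^-4 M.

4.4 × 10^-4 M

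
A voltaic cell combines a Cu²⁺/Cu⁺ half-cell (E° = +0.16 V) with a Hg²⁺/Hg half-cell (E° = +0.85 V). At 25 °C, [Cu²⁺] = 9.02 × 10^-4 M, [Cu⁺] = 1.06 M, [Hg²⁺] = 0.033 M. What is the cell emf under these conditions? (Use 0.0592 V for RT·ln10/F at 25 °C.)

The Hg²⁺/Hg couple has the higher reduction potential and acts as the cathode, so E°_cell = +0.85 − (+0.16) = 0.69 V.
Balancing electrons gives n = 2; the reaction quotient is Q = [Cu²⁺]^2/([Cu⁺]^2·[Hg²⁺]) = 2.19 × 10^-5.
At 25 °C, E = E° − (0.0592/n) log Q = 0.69 − (0.0592/2)(-4.659) = 0.690 + 0.138 = 0.828 V.

0.828 V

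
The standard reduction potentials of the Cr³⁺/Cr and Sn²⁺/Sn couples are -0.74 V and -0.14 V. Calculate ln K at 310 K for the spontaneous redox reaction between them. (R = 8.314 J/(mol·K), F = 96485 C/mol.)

E°_cell = -0.14 − (-0.74) = 0.60 V, with n = 6 electrons transferred.
At equilibrium E = 0, so the Nernst equation gives ln K = nFE°/RT = (6)(96485)(0.60)/((8.314)(310)) = 134.77.

ln K = 134.8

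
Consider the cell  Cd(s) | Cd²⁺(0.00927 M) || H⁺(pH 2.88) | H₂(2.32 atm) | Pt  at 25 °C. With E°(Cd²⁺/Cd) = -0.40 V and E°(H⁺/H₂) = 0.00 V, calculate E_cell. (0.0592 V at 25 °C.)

0.28 V

The hydrogen couple is the cathode, so E°_cell = 0.40 V; n = 2.
[H⁺] = 10^(−2.88) = 0.0013 M, and Q = [Cd²⁺]·P(H₂) / [H⁺]^2 = 1.24 × 10^4.
E = E° − (0.0592/2) log Q = 0.40 − (0.0592/2)(4.093) = 0.279 V.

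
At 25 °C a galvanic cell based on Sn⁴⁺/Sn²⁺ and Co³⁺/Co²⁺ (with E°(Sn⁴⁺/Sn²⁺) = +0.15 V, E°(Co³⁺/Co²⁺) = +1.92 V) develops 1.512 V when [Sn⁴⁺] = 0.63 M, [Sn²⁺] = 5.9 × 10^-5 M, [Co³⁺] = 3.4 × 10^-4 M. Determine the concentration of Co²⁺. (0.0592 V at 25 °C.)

From the Nernst equation, log Q = n(E° − E)/0.0592 = 2(1.77 − 1.512)/0.0592 = 8.716, so Q = 5.2 × 10^8.
With Q = [Sn⁴⁺]·[Co²⁺]^2/([Sn²⁺]·[Co³⁺]^2) and the known concentrations, [Co²⁺]^2 in the numerator gives [Co²⁺] = 0.075 M.

0.075 M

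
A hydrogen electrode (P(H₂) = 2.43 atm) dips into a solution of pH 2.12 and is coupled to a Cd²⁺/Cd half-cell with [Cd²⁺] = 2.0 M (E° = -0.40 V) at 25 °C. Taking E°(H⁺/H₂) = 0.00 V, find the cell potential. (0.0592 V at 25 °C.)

0.25 V

The hydrogen couple is the cathode, so E°_cell = 0.40 V; n = 2.
[H⁺] = 10^(−2.12) = 0.0076 M, and Q = [Cd²⁺]·P(H₂) / [H⁺]^2 = 8.45 × 10^4.
E = E° − (0.0592/2) log Q = 0.40 − (0.0592/2)(4.927) = 0.254 V.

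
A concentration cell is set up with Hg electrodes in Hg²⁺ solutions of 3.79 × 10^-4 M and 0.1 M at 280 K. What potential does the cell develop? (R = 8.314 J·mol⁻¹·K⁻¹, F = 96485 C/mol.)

Both half-cells are Hg²⁺/Hg, so E°_cell = 0. The concentrated side is the cathode; the cell reaction moves Hg²⁺ from high to low concentration with n = 2.
Q = [Hg²⁺]_dilute/[Hg²⁺]_conc = 3.79 × 10^-4/0.1 = 0.00379.
E = 0 − (RT/nF) ln Q = −((8.314×280)/(2×96485))(-5.575) = 0.0673 V.

0.067 V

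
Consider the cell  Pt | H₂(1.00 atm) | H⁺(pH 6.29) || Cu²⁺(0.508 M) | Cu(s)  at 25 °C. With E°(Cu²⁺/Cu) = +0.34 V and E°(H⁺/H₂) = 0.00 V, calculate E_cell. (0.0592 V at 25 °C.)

The Cu²⁺/Cu couple is the cathode, so E°_cell = 0.34 V; n = 2.
[H⁺] = 10^(−6.29) = 5.1 × 10^-7 M, and Q = [H⁺]^2 / ([Cu²⁺]·P(H₂)) = 5.18 × 10^-13.
E = E° − (0.0592/2) log Q = 0.34 − (0.0592/2)(-12.286) = 0.704 V.

0.70 V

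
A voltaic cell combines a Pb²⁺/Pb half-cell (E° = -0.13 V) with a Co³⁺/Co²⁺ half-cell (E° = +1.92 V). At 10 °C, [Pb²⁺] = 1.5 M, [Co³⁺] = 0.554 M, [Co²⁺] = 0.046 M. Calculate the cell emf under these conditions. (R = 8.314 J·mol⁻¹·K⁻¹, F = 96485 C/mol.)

The Co³⁺/Co²⁺ couple has the higher reduction potential and acts as the cathode, so E°_cell = +1.92 − (-0.13) = 2.05 V.
Balancing electrons gives n = 2; the reaction quotient is Q = [Pb²⁺]·[Co²⁺]^2/[Co³⁺]^2 = 0.0103.
E = E° − (RT/nF) ln Q = 2.05 − (8.314×283)/(2×96485) × (-4.572) = 2.050 + 0.056 = 2.106 V.

2.11 V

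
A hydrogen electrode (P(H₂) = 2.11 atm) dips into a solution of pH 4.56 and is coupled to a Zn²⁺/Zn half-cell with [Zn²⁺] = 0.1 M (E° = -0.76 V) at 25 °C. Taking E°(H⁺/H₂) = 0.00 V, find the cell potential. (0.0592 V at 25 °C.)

0.51 V

The hydrogen couple is the cathode, so E°_cell = 0.76 V; n = 2.
[H⁺] = 10^(−4.56) = 2.8 × 10^-5 M, and Q = [Zn²⁺]·P(H₂) / [H⁺]^2 = 2.78 × 10^8.
E = E° − (0.0592/2) log Q = 0.76 − (0.0592/2)(8.444) = 0.510 V.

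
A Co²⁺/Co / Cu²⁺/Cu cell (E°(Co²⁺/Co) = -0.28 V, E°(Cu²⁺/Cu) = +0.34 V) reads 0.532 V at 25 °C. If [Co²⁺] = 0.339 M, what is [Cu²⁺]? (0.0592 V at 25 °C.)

3.6 × 10^-4 M

From the Nernst equation, log Q = n(E° − E)/0.0592 = 2(0.62 − 0.532)/0.0592 = 2.973, so Q = 940.
With Q = [Co²⁺]/[Cu²⁺] and the known concentrations, [Cu²⁺] in the denominator gives [Cu²⁺] = 3.6 × 10^-4 M.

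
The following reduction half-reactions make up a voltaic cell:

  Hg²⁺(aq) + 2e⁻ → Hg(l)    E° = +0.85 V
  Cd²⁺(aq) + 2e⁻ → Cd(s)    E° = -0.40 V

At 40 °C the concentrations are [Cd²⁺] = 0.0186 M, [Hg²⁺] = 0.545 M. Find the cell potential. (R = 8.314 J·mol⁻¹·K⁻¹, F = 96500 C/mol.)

1.30 V

The Hg²⁺/Hg couple has the higher reduction potential and acts as the cathode, so E°_cell = +0.85 − (-0.40) = 1.25 V.
Balancing electrons gives n = 2; the reaction quotient is Q = [Cd²⁺]/[Hg²⁺] = 0.0341.
E = E° − (RT/nF) ln Q = 1.25 − (8.314×313)/(2×96500) × (-3.378) = 1.250 + 0.046 = 1.296 V.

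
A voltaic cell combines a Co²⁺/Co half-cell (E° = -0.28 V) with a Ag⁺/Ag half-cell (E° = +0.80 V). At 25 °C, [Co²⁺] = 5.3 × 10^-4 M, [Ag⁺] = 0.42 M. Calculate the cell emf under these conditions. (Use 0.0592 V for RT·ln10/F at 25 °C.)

The Ag⁺/Ag couple has the higher reduction potential and acts as the cathode, so E°_cell = +0.80 − (-0.28) = 1.08 V.
Balancing electrons gives n = 2; the reaction quotient is Q = [Co²⁺]/[Ag⁺]^2 = 0.00300.
At 25 °C, E = E° − (0.0592/n) log Q = 1.08 − (0.0592/2)(-2.522) = 1.080 + 0.075 = 1.155 V.

1.15 V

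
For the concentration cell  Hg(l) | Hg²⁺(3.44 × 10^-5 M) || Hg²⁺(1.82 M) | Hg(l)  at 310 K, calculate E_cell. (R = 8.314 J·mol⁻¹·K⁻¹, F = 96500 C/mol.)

Both half-cells are Hg²⁺/Hg, so E°_cell = 0. The concentrated side is the cathode; the cell reaction moves Hg²⁺ from high to low concentration with n = 2.
Q = [Hg²⁺]_dilute/[Hg²⁺]_conc = 3.44 × 10^-5/1.82 = 1.89 × 10^-5.
E = 0 − (RT/nF) ln Q = −((8.314×310)/(2×96500))(-10.876) = 0.1452 V.

0.15 V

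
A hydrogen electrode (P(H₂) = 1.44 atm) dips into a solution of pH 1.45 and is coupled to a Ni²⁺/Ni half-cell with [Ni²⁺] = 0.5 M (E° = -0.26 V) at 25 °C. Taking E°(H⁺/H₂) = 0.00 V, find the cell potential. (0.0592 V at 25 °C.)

0.18 V

The hydrogen couple is the cathode, so E°_cell = 0.26 V; n = 2.
[H⁺] = 10^(−1.45) = 0.035 M, and Q = [Ni²⁺]·P(H₂) / [H⁺]^2 = 572.
E = E° − (0.0592/2) log Q = 0.26 − (0.0592/2)(2.757) = 0.178 V.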